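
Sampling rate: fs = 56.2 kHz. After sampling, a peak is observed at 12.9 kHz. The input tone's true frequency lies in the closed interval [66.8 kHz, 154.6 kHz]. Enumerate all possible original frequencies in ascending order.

Frequencies that alias to 12.9 kHz are k·fs ± 12.9 kHz for integer k ≥ 0.
k=0: 12.9 kHz.
k=1: 43.3 kHz, 69.1 kHz.
k=2: 99.5 kHz, 125.3 kHz.
k=3: 155.7 kHz, 181.5 kHz.
Within [66.8 kHz, 154.6 kHz]: 69.1 kHz, 99.5 kHz, 125.3 kHz.

69.1 kHz, 99.5 kHz, 125.3 kHz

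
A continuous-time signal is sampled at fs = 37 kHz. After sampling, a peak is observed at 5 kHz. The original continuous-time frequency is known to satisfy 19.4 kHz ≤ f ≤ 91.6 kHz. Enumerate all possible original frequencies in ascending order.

32 kHz, 42 kHz, 69 kHz, 79 kHz

Frequencies that alias to 5 kHz are k·fs ± 5 kHz for integer k ≥ 0.
k=0: 5 kHz.
k=1: 32 kHz, 42 kHz.
k=2: 69 kHz, 79 kHz.
k=3: 106 kHz, 116 kHz.
Within [19.4 kHz, 91.6 kHz]: 32 kHz, 42 kHz, 69 kHz, 79 kHz.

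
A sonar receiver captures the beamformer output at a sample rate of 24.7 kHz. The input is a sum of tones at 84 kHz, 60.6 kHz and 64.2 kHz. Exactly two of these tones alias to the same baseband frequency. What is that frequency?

fs/2 = 12.35 kHz.
84 kHz mod fs = 9.9 kHz.
9.9 kHz ≤ fs/2 = 12.35 kHz, appears at 9.9 kHz.
60.6 kHz mod fs = 11.2 kHz.
11.2 kHz ≤ fs/2 = 12.35 kHz, appears at 11.2 kHz.
64.2 kHz mod fs = 14.8 kHz.
14.8 kHz > fs/2 = 12.35 kHz, folds to fs − 14.8 kHz = 9.9 kHz.
64.2 kHz and 84 kHz both map to 9.9 kHz.

9.9 kHz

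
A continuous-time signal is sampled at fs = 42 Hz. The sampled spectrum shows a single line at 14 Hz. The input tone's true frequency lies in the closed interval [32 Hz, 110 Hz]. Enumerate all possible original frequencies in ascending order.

56 Hz, 70 Hz, 98 Hz

Frequencies that alias to 14 Hz are k·fs ± 14 Hz for integer k ≥ 0.
k=0: 14 Hz.
k=1: 28 Hz, 56 Hz.
k=2: 70 Hz, 98 Hz.
k=3: 112 Hz, 140 Hz.
Within [32 Hz, 110 Hz]: 56 Hz, 70 Hz, 98 Hz.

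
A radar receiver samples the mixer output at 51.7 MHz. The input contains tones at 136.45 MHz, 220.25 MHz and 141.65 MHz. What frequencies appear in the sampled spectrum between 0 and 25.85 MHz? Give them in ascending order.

13.45 MHz, 18.65 MHz

fs/2 = 25.85 MHz.
136.45 MHz mod fs = 33.05 MHz.
33.05 MHz > fs/2 = 25.85 MHz, folds to fs − 33.05 MHz = 18.65 MHz.
220.25 MHz mod fs = 13.45 MHz.
13.45 MHz ≤ fs/2 = 25.85 MHz, appears at 13.45 MHz.
141.65 MHz mod fs = 38.25 MHz.
38.25 MHz > fs/2 = 25.85 MHz, folds to fs − 38.25 MHz = 13.45 MHz.
Distinct values: {13.45 MHz, 18.65 MHz}.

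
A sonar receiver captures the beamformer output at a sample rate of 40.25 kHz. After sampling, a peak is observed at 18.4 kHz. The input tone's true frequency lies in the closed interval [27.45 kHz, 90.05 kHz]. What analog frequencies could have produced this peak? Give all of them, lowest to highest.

58.65 kHz, 62.1 kHz

Frequencies that alias to 18.4 kHz are k·fs ± 18.4 kHz for integer k ≥ 0.
k=0: 18.4 kHz.
k=1: 21.85 kHz, 58.65 kHz.
k=2: 62.1 kHz, 98.9 kHz.
k=3: 102.35 kHz, 139.15 kHz.
Within [27.45 kHz, 90.05 kHz]: 58.65 kHz, 62.1 kHz.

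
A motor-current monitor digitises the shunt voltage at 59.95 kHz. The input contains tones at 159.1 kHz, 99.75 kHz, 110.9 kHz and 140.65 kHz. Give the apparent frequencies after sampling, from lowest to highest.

9 kHz, 20.15 kHz, 20.75 kHz

fs/2 = 29.975 kHz.
159.1 kHz mod fs = 39.2 kHz.
39.2 kHz > fs/2 = 29.975 kHz, folds to fs − 39.2 kHz = 20.75 kHz.
99.75 kHz mod fs = 39.8 kHz.
39.8 kHz > fs/2 = 29.975 kHz, folds to fs − 39.8 kHz = 20.15 kHz.
110.9 kHz mod fs = 50.95 kHz.
50.95 kHz > fs/2 = 29.975 kHz, folds to fs − 50.95 kHz = 9 kHz.
140.65 kHz mod fs = 20.75 kHz.
20.75 kHz ≤ fs/2 = 29.975 kHz, appears at 20.75 kHz.
Distinct values: {9 kHz, 20.15 kHz, 20.75 kHz}.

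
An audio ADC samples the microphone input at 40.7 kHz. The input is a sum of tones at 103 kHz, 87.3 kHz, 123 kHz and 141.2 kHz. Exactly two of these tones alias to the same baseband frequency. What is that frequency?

19.1 kHz

fs/2 = 20.35 kHz.
103 kHz mod fs = 21.6 kHz.
21.6 kHz > fs/2 = 20.35 kHz, folds to fs − 21.6 kHz = 19.1 kHz.
87.3 kHz mod fs = 5.9 kHz.
5.9 kHz ≤ fs/2 = 20.35 kHz, appears at 5.9 kHz.
123 kHz mod fs = 0.9 kHz.
0.9 kHz ≤ fs/2 = 20.35 kHz, appears at 0.9 kHz.
141.2 kHz mod fs = 19.1 kHz.
19.1 kHz ≤ fs/2 = 20.35 kHz, appears at 19.1 kHz.
103 kHz and 141.2 kHz both map to 19.1 kHz.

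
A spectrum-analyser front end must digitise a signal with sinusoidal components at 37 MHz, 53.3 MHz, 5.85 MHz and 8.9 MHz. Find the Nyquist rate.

Highest-frequency component: 53.3 MHz.
Nyquist rate = 2 × 53.3 MHz = 106.6 MHz.

106.6 MHz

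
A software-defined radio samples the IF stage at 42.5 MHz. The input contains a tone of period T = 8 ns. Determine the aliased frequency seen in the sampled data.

T = 8 ns → f = 1/T = 125 MHz.
125 MHz mod fs = 40 MHz.
40 MHz > fs/2 = 21.25 MHz, folds to fs − 40 MHz = 2.5 MHz.

2.5 MHz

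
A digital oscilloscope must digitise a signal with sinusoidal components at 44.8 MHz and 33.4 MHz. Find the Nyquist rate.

89.6 MHz

Highest-frequency component: 44.8 MHz.
Nyquist rate = 2 × 44.8 MHz = 89.6 MHz.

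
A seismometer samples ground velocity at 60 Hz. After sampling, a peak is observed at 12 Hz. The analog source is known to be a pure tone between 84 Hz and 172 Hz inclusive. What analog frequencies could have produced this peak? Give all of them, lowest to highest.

108 Hz, 132 Hz, 168 Hz

Frequencies that alias to 12 Hz are k·fs ± 12 Hz for integer k ≥ 0.
k=0: 12 Hz.
k=1: 48 Hz, 72 Hz.
k=2: 108 Hz, 132 Hz.
k=3: 168 Hz, 192 Hz.
k=4: 228 Hz, 252 Hz.
Within [84 Hz, 172 Hz]: 108 Hz, 132 Hz, 168 Hz.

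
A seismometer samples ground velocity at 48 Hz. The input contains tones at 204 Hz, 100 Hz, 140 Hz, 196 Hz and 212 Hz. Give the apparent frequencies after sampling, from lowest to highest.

4 Hz, 12 Hz, 20 Hz

fs/2 = 24 Hz.
204 Hz mod fs = 12 Hz.
12 Hz ≤ fs/2 = 24 Hz, appears at 12 Hz.
100 Hz mod fs = 4 Hz.
4 Hz ≤ fs/2 = 24 Hz, appears at 4 Hz.
140 Hz mod fs = 44 Hz.
44 Hz > fs/2 = 24 Hz, folds to fs − 44 Hz = 4 Hz.
196 Hz mod fs = 4 Hz.
4 Hz ≤ fs/2 = 24 Hz, appears at 4 Hz.
212 Hz mod fs = 20 Hz.
20 Hz ≤ fs/2 = 24 Hz, appears at 20 Hz.
Distinct values: {4 Hz, 12 Hz, 20 Hz}.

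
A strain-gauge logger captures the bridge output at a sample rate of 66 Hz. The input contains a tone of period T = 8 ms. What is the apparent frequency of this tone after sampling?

7 Hz

T = 8 ms → f = 1/T = 125 Hz.
125 Hz mod fs = 59 Hz.
59 Hz > fs/2 = 33 Hz, folds to fs − 59 Hz = 7 Hz.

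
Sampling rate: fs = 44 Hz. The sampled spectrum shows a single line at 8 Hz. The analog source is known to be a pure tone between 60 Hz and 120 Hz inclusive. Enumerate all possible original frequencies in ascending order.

80 Hz, 96 Hz

Frequencies that alias to 8 Hz are k·fs ± 8 Hz for integer k ≥ 0.
k=0: 8 Hz.
k=1: 36 Hz, 52 Hz.
k=2: 80 Hz, 96 Hz.
k=3: 124 Hz, 140 Hz.
Within [60 Hz, 120 Hz]: 80 Hz, 96 Hz.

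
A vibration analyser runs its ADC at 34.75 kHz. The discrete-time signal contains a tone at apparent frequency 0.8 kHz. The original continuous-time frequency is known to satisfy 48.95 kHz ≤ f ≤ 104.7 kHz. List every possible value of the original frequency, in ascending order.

68.7 kHz, 70.3 kHz, 103.45 kHz

Frequencies that alias to 0.8 kHz are k·fs ± 0.8 kHz for integer k ≥ 0.
k=0: 0.8 kHz.
k=1: 33.95 kHz, 35.55 kHz.
k=2: 68.7 kHz, 70.3 kHz.
k=3: 103.45 kHz, 105.05 kHz.
k=4: 138.2 kHz, 139.8 kHz.
Within [48.95 kHz, 104.7 kHz]: 68.7 kHz, 70.3 kHz, 103.45 kHz.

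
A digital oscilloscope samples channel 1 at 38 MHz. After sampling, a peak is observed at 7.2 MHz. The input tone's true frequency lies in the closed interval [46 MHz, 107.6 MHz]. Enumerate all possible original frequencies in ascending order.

Frequencies that alias to 7.2 MHz are k·fs ± 7.2 MHz for integer k ≥ 0.
k=0: 7.2 MHz.
k=1: 30.8 MHz, 45.2 MHz.
k=2: 68.8 MHz, 83.2 MHz.
k=3: 106.8 MHz, 121.2 MHz.
k=4: 144.8 MHz, 159.2 MHz.
Within [46 MHz, 107.6 MHz]: 68.8 MHz, 83.2 MHz, 106.8 MHz.

68.8 MHz, 83.2 MHz, 106.8 MHz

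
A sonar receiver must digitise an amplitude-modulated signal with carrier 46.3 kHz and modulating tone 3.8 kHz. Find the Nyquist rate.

100.2 kHz

AM sidebands sit at fc ± fm = 42.5 kHz and 50.1 kHz.
Highest-frequency component: 50.1 kHz.
Nyquist rate = 2 × 50.1 kHz = 100.2 kHz.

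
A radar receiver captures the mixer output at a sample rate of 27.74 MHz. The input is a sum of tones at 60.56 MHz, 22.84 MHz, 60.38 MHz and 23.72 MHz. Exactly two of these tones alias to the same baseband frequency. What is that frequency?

fs/2 = 13.87 MHz.
60.56 MHz mod fs = 5.08 MHz.
5.08 MHz ≤ fs/2 = 13.87 MHz, appears at 5.08 MHz.
22.84 MHz > fs/2 = 13.87 MHz, folds to fs − 22.84 MHz = 4.9 MHz.
60.38 MHz mod fs = 4.9 MHz.
4.9 MHz ≤ fs/2 = 13.87 MHz, appears at 4.9 MHz.
23.72 MHz > fs/2 = 13.87 MHz, folds to fs − 23.72 MHz = 4.02 MHz.
22.84 MHz and 60.38 MHz both map to 4.9 MHz.

4.9 MHz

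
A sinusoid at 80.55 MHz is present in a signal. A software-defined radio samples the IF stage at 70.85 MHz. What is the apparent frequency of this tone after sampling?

80.55 MHz mod fs = 9.7 MHz.
9.7 MHz ≤ fs/2 = 35.425 MHz, appears at 9.7 MHz.

9.7 MHz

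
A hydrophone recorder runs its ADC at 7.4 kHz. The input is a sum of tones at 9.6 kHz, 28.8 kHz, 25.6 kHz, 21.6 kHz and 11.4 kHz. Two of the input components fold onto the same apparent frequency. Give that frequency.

3.4 kHz

fs/2 = 3.7 kHz.
9.6 kHz mod fs = 2.2 kHz.
2.2 kHz ≤ fs/2 = 3.7 kHz, appears at 2.2 kHz.
28.8 kHz mod fs = 6.6 kHz.
6.6 kHz > fs/2 = 3.7 kHz, folds to fs − 6.6 kHz = 0.8 kHz.
25.6 kHz mod fs = 3.4 kHz.
3.4 kHz ≤ fs/2 = 3.7 kHz, appears at 3.4 kHz.
21.6 kHz mod fs = 6.8 kHz.
6.8 kHz > fs/2 = 3.7 kHz, folds to fs − 6.8 kHz = 0.6 kHz.
11.4 kHz mod fs = 4 kHz.
4 kHz > fs/2 = 3.7 kHz, folds to fs − 4 kHz = 3.4 kHz.
11.4 kHz and 25.6 kHz both map to 3.4 kHz.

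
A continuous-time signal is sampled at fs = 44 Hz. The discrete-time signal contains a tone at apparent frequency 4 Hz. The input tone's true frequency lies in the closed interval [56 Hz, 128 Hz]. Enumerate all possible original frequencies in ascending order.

84 Hz, 92 Hz, 128 Hz

Frequencies that alias to 4 Hz are k·fs ± 4 Hz for integer k ≥ 0.
k=0: 4 Hz.
k=1: 40 Hz, 48 Hz.
k=2: 84 Hz, 92 Hz.
k=3: 128 Hz, 136 Hz.
k=4: 172 Hz, 180 Hz.
Within [56 Hz, 128 Hz]: 84 Hz, 92 Hz, 128 Hz.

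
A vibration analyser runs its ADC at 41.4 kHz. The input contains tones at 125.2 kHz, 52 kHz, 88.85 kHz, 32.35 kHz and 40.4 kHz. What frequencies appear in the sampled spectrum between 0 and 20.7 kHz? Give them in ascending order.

1 kHz, 6.05 kHz, 9.05 kHz, 10.6 kHz

fs/2 = 20.7 kHz.
125.2 kHz mod fs = 1 kHz.
1 kHz ≤ fs/2 = 20.7 kHz, appears at 1 kHz.
52 kHz mod fs = 10.6 kHz.
10.6 kHz ≤ fs/2 = 20.7 kHz, appears at 10.6 kHz.
88.85 kHz mod fs = 6.05 kHz.
6.05 kHz ≤ fs/2 = 20.7 kHz, appears at 6.05 kHz.
32.35 kHz > fs/2 = 20.7 kHz, folds to fs − 32.35 kHz = 9.05 kHz.
40.4 kHz > fs/2 = 20.7 kHz, folds to fs − 40.4 kHz = 1 kHz.
Distinct values: {1 kHz, 6.05 kHz, 9.05 kHz, 10.6 kHz}.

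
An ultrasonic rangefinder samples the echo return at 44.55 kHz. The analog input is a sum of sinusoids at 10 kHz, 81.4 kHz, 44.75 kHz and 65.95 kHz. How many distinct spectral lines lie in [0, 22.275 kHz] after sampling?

fs/2 = 22.275 kHz.
10 kHz ≤ fs/2 = 22.275 kHz, passes unchanged.
81.4 kHz mod fs = 36.85 kHz.
36.85 kHz > fs/2 = 22.275 kHz, folds to fs − 36.85 kHz = 7.7 kHz.
44.75 kHz mod fs = 0.2 kHz.
0.2 kHz ≤ fs/2 = 22.275 kHz, appears at 0.2 kHz.
65.95 kHz mod fs = 21.4 kHz.
21.4 kHz ≤ fs/2 = 22.275 kHz, appears at 21.4 kHz.
Distinct values: {0.2 kHz, 7.7 kHz, 10 kHz, 21.4 kHz} → 4.

4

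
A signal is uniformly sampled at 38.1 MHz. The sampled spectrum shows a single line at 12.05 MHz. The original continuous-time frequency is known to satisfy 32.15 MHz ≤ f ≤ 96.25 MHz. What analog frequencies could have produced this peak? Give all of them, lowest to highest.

Frequencies that alias to 12.05 MHz are k·fs ± 12.05 MHz for integer k ≥ 0.
k=0: 12.05 MHz.
k=1: 26.05 MHz, 50.15 MHz.
k=2: 64.15 MHz, 88.25 MHz.
k=3: 102.25 MHz, 126.35 MHz.
Within [32.15 MHz, 96.25 MHz]: 50.15 MHz, 64.15 MHz, 88.25 MHz.

50.15 MHz, 64.15 MHz, 88.25 MHz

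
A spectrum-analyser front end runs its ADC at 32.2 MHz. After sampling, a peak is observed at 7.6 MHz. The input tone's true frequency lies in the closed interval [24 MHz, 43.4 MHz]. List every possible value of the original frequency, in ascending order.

24.6 MHz, 39.8 MHz

Frequencies that alias to 7.6 MHz are k·fs ± 7.6 MHz for integer k ≥ 0.
k=0: 7.6 MHz.
k=1: 24.6 MHz, 39.8 MHz.
k=2: 56.8 MHz, 72 MHz.
Within [24 MHz, 43.4 MHz]: 24.6 MHz, 39.8 MHz.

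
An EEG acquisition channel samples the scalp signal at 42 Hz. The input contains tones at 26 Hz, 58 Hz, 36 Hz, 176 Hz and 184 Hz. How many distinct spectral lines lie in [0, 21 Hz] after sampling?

3

fs/2 = 21 Hz.
26 Hz > fs/2 = 21 Hz, folds to fs − 26 Hz = 16 Hz.
58 Hz mod fs = 16 Hz.
16 Hz ≤ fs/2 = 21 Hz, appears at 16 Hz.
36 Hz > fs/2 = 21 Hz, folds to fs − 36 Hz = 6 Hz.
176 Hz mod fs = 8 Hz.
8 Hz ≤ fs/2 = 21 Hz, appears at 8 Hz.
184 Hz mod fs = 16 Hz.
16 Hz ≤ fs/2 = 21 Hz, appears at 16 Hz.
Distinct values: {6 Hz, 8 Hz, 16 Hz} → 3.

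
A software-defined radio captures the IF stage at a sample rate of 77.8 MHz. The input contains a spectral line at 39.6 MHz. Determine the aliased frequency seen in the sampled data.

39.6 MHz > fs/2 = 38.9 MHz, folds to fs − 39.6 MHz = 38.2 MHz.

38.2 MHz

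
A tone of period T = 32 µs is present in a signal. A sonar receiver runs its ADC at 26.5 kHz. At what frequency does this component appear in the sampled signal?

T = 32 µs → f = 1/T = 31.25 kHz.
31.25 kHz mod fs = 4.75 kHz.
4.75 kHz ≤ fs/2 = 13.25 kHz, appears at 4.75 kHz.

4.75 kHz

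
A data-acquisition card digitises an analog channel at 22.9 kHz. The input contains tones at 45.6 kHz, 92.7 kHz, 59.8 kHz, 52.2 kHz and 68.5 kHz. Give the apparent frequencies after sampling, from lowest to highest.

fs/2 = 11.45 kHz.
45.6 kHz mod fs = 22.7 kHz.
22.7 kHz > fs/2 = 11.45 kHz, folds to fs − 22.7 kHz = 0.2 kHz.
92.7 kHz mod fs = 1.1 kHz.
1.1 kHz ≤ fs/2 = 11.45 kHz, appears at 1.1 kHz.
59.8 kHz mod fs = 14 kHz.
14 kHz > fs/2 = 11.45 kHz, folds to fs − 14 kHz = 8.9 kHz.
52.2 kHz mod fs = 6.4 kHz.
6.4 kHz ≤ fs/2 = 11.45 kHz, appears at 6.4 kHz.
68.5 kHz mod fs = 22.7 kHz.
22.7 kHz > fs/2 = 11.45 kHz, folds to fs − 22.7 kHz = 0.2 kHz.
Distinct values: {0.2 kHz, 1.1 kHz, 6.4 kHz, 8.9 kHz}.

0.2 kHz, 1.1 kHz, 6.4 kHz, 8.9 kHz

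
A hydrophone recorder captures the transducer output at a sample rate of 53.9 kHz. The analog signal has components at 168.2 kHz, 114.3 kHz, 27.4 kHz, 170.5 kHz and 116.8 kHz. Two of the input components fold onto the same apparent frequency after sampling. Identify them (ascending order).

fs/2 = 26.95 kHz.
168.2 kHz mod fs = 6.5 kHz.
6.5 kHz ≤ fs/2 = 26.95 kHz, appears at 6.5 kHz.
114.3 kHz mod fs = 6.5 kHz.
6.5 kHz ≤ fs/2 = 26.95 kHz, appears at 6.5 kHz.
27.4 kHz > fs/2 = 26.95 kHz, folds to fs − 27.4 kHz = 26.5 kHz.
170.5 kHz mod fs = 8.8 kHz.
8.8 kHz ≤ fs/2 = 26.95 kHz, appears at 8.8 kHz.
116.8 kHz mod fs = 9 kHz.
9 kHz ≤ fs/2 = 26.95 kHz, appears at 9 kHz.
114.3 kHz and 168.2 kHz both map to 6.5 kHz.

114.3 kHz, 168.2 kHz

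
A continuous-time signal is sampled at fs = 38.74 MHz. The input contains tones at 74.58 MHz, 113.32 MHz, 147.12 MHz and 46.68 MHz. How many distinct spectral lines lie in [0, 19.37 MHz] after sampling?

3

fs/2 = 19.37 MHz.
74.58 MHz mod fs = 35.84 MHz.
35.84 MHz > fs/2 = 19.37 MHz, folds to fs − 35.84 MHz = 2.9 MHz.
113.32 MHz mod fs = 35.84 MHz.
35.84 MHz > fs/2 = 19.37 MHz, folds to fs − 35.84 MHz = 2.9 MHz.
147.12 MHz mod fs = 30.9 MHz.
30.9 MHz > fs/2 = 19.37 MHz, folds to fs − 30.9 MHz = 7.84 MHz.
46.68 MHz mod fs = 7.94 MHz.
7.94 MHz ≤ fs/2 = 19.37 MHz, appears at 7.94 MHz.
Distinct values: {2.9 MHz, 7.84 MHz, 7.94 MHz} → 3.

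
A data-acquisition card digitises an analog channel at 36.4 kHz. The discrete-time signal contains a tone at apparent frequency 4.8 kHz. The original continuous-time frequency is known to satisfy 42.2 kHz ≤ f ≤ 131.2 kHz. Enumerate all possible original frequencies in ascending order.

68 kHz, 77.6 kHz, 104.4 kHz, 114 kHz

Frequencies that alias to 4.8 kHz are k·fs ± 4.8 kHz for integer k ≥ 0.
k=0: 4.8 kHz.
k=1: 31.6 kHz, 41.2 kHz.
k=2: 68 kHz, 77.6 kHz.
k=3: 104.4 kHz, 114 kHz.
k=4: 140.8 kHz, 150.4 kHz.
Within [42.2 kHz, 131.2 kHz]: 68 kHz, 77.6 kHz, 104.4 kHz, 114 kHz.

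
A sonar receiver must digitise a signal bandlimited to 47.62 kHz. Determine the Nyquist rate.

Nyquist rate = 2 × 47.62 kHz = 95.24 kHz.

95.24 kHz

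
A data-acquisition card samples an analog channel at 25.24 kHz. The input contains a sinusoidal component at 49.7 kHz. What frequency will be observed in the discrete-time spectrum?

0.78 kHz

49.7 kHz mod fs = 24.46 kHz.
24.46 kHz > fs/2 = 12.62 kHz, folds to fs − 24.46 kHz = 0.78 kHz.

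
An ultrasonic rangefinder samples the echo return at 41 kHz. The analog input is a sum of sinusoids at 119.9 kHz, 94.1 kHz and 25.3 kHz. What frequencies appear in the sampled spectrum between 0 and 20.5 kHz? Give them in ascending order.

fs/2 = 20.5 kHz.
119.9 kHz mod fs = 37.9 kHz.
37.9 kHz > fs/2 = 20.5 kHz, folds to fs − 37.9 kHz = 3.1 kHz.
94.1 kHz mod fs = 12.1 kHz.
12.1 kHz ≤ fs/2 = 20.5 kHz, appears at 12.1 kHz.
25.3 kHz > fs/2 = 20.5 kHz, folds to fs − 25.3 kHz = 15.7 kHz.
Distinct values: {3.1 kHz, 12.1 kHz, 15.7 kHz}.

3.1 kHz, 12.1 kHz, 15.7 kHz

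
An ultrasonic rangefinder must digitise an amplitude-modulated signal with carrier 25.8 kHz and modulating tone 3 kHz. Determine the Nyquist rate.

AM sidebands sit at fc ± fm = 22.8 kHz and 28.8 kHz.
Highest-frequency component: 28.8 kHz.
Nyquist rate = 2 × 28.8 kHz = 57.6 kHz.

57.6 kHz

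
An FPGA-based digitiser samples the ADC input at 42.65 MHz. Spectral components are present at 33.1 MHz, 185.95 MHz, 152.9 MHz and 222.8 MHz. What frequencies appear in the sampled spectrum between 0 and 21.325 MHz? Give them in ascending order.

9.55 MHz, 15.35 MHz, 17.7 MHz

fs/2 = 21.325 MHz.
33.1 MHz > fs/2 = 21.325 MHz, folds to fs − 33.1 MHz = 9.55 MHz.
185.95 MHz mod fs = 15.35 MHz.
15.35 MHz ≤ fs/2 = 21.325 MHz, appears at 15.35 MHz.
152.9 MHz mod fs = 24.95 MHz.
24.95 MHz > fs/2 = 21.325 MHz, folds to fs − 24.95 MHz = 17.7 MHz.
222.8 MHz mod fs = 9.55 MHz.
9.55 MHz ≤ fs/2 = 21.325 MHz, appears at 9.55 MHz.
Distinct values: {9.55 MHz, 15.35 MHz, 17.7 MHz}.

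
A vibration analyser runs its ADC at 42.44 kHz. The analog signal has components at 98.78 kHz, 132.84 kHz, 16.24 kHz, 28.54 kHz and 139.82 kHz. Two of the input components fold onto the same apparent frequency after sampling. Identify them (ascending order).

fs/2 = 21.22 kHz.
98.78 kHz mod fs = 13.9 kHz.
13.9 kHz ≤ fs/2 = 21.22 kHz, appears at 13.9 kHz.
132.84 kHz mod fs = 5.52 kHz.
5.52 kHz ≤ fs/2 = 21.22 kHz, appears at 5.52 kHz.
16.24 kHz ≤ fs/2 = 21.22 kHz, passes unchanged.
28.54 kHz > fs/2 = 21.22 kHz, folds to fs − 28.54 kHz = 13.9 kHz.
139.82 kHz mod fs = 12.5 kHz.
12.5 kHz ≤ fs/2 = 21.22 kHz, appears at 12.5 kHz.
28.54 kHz and 98.78 kHz both map to 13.9 kHz.

28.54 kHz, 98.78 kHz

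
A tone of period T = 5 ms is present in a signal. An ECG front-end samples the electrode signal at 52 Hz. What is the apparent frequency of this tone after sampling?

T = 5 ms → f = 1/T = 200 Hz.
200 Hz mod fs = 44 Hz.
44 Hz > fs/2 = 26 Hz, folds to fs − 44 Hz = 8 Hz.

8 Hz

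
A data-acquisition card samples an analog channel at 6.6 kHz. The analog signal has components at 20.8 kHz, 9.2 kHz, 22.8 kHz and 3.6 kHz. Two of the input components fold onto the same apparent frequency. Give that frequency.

3 kHz

fs/2 = 3.3 kHz.
20.8 kHz mod fs = 1 kHz.
1 kHz ≤ fs/2 = 3.3 kHz, appears at 1 kHz.
9.2 kHz mod fs = 2.6 kHz.
2.6 kHz ≤ fs/2 = 3.3 kHz, appears at 2.6 kHz.
22.8 kHz mod fs = 3 kHz.
3 kHz ≤ fs/2 = 3.3 kHz, appears at 3 kHz.
3.6 kHz > fs/2 = 3.3 kHz, folds to fs − 3.6 kHz = 3 kHz.
3.6 kHz and 22.8 kHz both map to 3 kHz.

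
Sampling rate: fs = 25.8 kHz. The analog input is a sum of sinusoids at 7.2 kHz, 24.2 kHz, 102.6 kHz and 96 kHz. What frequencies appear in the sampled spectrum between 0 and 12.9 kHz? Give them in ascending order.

fs/2 = 12.9 kHz.
7.2 kHz ≤ fs/2 = 12.9 kHz, passes unchanged.
24.2 kHz > fs/2 = 12.9 kHz, folds to fs − 24.2 kHz = 1.6 kHz.
102.6 kHz mod fs = 25.2 kHz.
25.2 kHz > fs/2 = 12.9 kHz, folds to fs − 25.2 kHz = 0.6 kHz.
96 kHz mod fs = 18.6 kHz.
18.6 kHz > fs/2 = 12.9 kHz, folds to fs − 18.6 kHz = 7.2 kHz.
Distinct values: {0.6 kHz, 1.6 kHz, 7.2 kHz}.

0.6 kHz, 1.6 kHz, 7.2 kHz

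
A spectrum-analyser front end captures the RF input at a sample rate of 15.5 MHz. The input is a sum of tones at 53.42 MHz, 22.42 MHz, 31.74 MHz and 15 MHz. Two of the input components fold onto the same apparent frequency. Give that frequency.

6.92 MHz

fs/2 = 7.75 MHz.
53.42 MHz mod fs = 6.92 MHz.
6.92 MHz ≤ fs/2 = 7.75 MHz, appears at 6.92 MHz.
22.42 MHz mod fs = 6.92 MHz.
6.92 MHz ≤ fs/2 = 7.75 MHz, appears at 6.92 MHz.
31.74 MHz mod fs = 0.74 MHz.
0.74 MHz ≤ fs/2 = 7.75 MHz, appears at 0.74 MHz.
15 MHz > fs/2 = 7.75 MHz, folds to fs − 15 MHz = 0.5 MHz.
22.42 MHz and 53.42 MHz both map to 6.92 MHz.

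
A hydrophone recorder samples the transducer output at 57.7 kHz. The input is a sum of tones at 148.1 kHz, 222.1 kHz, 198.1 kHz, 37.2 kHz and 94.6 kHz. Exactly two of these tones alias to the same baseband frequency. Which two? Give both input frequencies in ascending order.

148.1 kHz, 198.1 kHz

fs/2 = 28.85 kHz.
148.1 kHz mod fs = 32.7 kHz.
32.7 kHz > fs/2 = 28.85 kHz, folds to fs − 32.7 kHz = 25 kHz.
222.1 kHz mod fs = 49 kHz.
49 kHz > fs/2 = 28.85 kHz, folds to fs − 49 kHz = 8.7 kHz.
198.1 kHz mod fs = 25 kHz.
25 kHz ≤ fs/2 = 28.85 kHz, appears at 25 kHz.
37.2 kHz > fs/2 = 28.85 kHz, folds to fs − 37.2 kHz = 20.5 kHz.
94.6 kHz mod fs = 36.9 kHz.
36.9 kHz > fs/2 = 28.85 kHz, folds to fs − 36.9 kHz = 20.8 kHz.
148.1 kHz and 198.1 kHz both map to 25 kHz.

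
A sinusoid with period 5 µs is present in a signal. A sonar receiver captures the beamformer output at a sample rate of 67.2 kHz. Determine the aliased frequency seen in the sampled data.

T = 5 µs → f = 1/T = 200 kHz.
200 kHz mod fs = 65.6 kHz.
65.6 kHz > fs/2 = 33.6 kHz, folds to fs − 65.6 kHz = 1.6 kHz.

1.6 kHz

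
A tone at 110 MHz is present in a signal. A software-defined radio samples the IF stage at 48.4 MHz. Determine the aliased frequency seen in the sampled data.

110 MHz mod fs = 13.2 MHz.
13.2 MHz ≤ fs/2 = 24.2 MHz, appears at 13.2 MHz.

13.2 MHz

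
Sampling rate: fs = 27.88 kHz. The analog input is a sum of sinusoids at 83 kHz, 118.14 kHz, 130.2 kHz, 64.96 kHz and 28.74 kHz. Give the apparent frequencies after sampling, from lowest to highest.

0.64 kHz, 0.86 kHz, 6.62 kHz, 9.2 kHz

fs/2 = 13.94 kHz.
83 kHz mod fs = 27.24 kHz.
27.24 kHz > fs/2 = 13.94 kHz, folds to fs − 27.24 kHz = 0.64 kHz.
118.14 kHz mod fs = 6.62 kHz.
6.62 kHz ≤ fs/2 = 13.94 kHz, appears at 6.62 kHz.
130.2 kHz mod fs = 18.68 kHz.
18.68 kHz > fs/2 = 13.94 kHz, folds to fs − 18.68 kHz = 9.2 kHz.
64.96 kHz mod fs = 9.2 kHz.
9.2 kHz ≤ fs/2 = 13.94 kHz, appears at 9.2 kHz.
28.74 kHz mod fs = 0.86 kHz.
0.86 kHz ≤ fs/2 = 13.94 kHz, appears at 0.86 kHz.
Distinct values: {0.64 kHz, 0.86 kHz, 6.62 kHz, 9.2 kHz}.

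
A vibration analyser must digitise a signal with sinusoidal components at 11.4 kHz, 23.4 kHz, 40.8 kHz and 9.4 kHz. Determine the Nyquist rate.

81.6 kHz

Highest-frequency component: 40.8 kHz.
Nyquist rate = 2 × 40.8 kHz = 81.6 kHz.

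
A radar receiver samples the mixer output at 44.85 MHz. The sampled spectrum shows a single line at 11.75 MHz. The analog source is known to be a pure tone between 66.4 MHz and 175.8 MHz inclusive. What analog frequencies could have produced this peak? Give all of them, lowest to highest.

77.95 MHz, 101.45 MHz, 122.8 MHz, 146.3 MHz, 167.65 MHz

Frequencies that alias to 11.75 MHz are k·fs ± 11.75 MHz for integer k ≥ 0.
k=0: 11.75 MHz.
k=1: 33.1 MHz, 56.6 MHz.
k=2: 77.95 MHz, 101.45 MHz.
k=3: 122.8 MHz, 146.3 MHz.
k=4: 167.65 MHz, 191.15 MHz.
k=5: 212.5 MHz, 236 MHz.
Within [66.4 MHz, 175.8 MHz]: 77.95 MHz, 101.45 MHz, 122.8 MHz, 146.3 MHz, 167.65 MHz.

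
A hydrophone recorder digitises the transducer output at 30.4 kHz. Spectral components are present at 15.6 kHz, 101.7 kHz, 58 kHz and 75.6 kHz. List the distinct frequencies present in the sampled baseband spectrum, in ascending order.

fs/2 = 15.2 kHz.
15.6 kHz > fs/2 = 15.2 kHz, folds to fs − 15.6 kHz = 14.8 kHz.
101.7 kHz mod fs = 10.5 kHz.
10.5 kHz ≤ fs/2 = 15.2 kHz, appears at 10.5 kHz.
58 kHz mod fs = 27.6 kHz.
27.6 kHz > fs/2 = 15.2 kHz, folds to fs − 27.6 kHz = 2.8 kHz.
75.6 kHz mod fs = 14.8 kHz.
14.8 kHz ≤ fs/2 = 15.2 kHz, appears at 14.8 kHz.
Distinct values: {2.8 kHz, 10.5 kHz, 14.8 kHz}.

2.8 kHz, 10.5 kHz, 14.8 kHz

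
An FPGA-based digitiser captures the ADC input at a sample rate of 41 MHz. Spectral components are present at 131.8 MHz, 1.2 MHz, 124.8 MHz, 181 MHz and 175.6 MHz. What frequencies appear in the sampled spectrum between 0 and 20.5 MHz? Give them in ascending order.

1.2 MHz, 1.8 MHz, 8.8 MHz, 11.6 MHz, 17 MHz

fs/2 = 20.5 MHz.
131.8 MHz mod fs = 8.8 MHz.
8.8 MHz ≤ fs/2 = 20.5 MHz, appears at 8.8 MHz.
1.2 MHz ≤ fs/2 = 20.5 MHz, passes unchanged.
124.8 MHz mod fs = 1.8 MHz.
1.8 MHz ≤ fs/2 = 20.5 MHz, appears at 1.8 MHz.
181 MHz mod fs = 17 MHz.
17 MHz ≤ fs/2 = 20.5 MHz, appears at 17 MHz.
175.6 MHz mod fs = 11.6 MHz.
11.6 MHz ≤ fs/2 = 20.5 MHz, appears at 11.6 MHz.
Distinct values: {1.2 MHz, 1.8 MHz, 8.8 MHz, 11.6 MHz, 17 MHz}.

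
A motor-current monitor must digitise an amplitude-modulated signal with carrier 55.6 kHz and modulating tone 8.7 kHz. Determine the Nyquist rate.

128.6 kHz

AM sidebands sit at fc ± fm = 46.9 kHz and 64.3 kHz.
Highest-frequency component: 64.3 kHz.
Nyquist rate = 2 × 64.3 kHz = 128.6 kHz.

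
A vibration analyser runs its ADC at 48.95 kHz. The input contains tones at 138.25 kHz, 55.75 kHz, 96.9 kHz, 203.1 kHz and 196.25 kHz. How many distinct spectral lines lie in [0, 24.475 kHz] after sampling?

fs/2 = 24.475 kHz.
138.25 kHz mod fs = 40.35 kHz.
40.35 kHz > fs/2 = 24.475 kHz, folds to fs − 40.35 kHz = 8.6 kHz.
55.75 kHz mod fs = 6.8 kHz.
6.8 kHz ≤ fs/2 = 24.475 kHz, appears at 6.8 kHz.
96.9 kHz mod fs = 47.95 kHz.
47.95 kHz > fs/2 = 24.475 kHz, folds to fs − 47.95 kHz = 1 kHz.
203.1 kHz mod fs = 7.3 kHz.
7.3 kHz ≤ fs/2 = 24.475 kHz, appears at 7.3 kHz.
196.25 kHz mod fs = 0.45 kHz.
0.45 kHz ≤ fs/2 = 24.475 kHz, appears at 0.45 kHz.
Distinct values: {0.45 kHz, 1 kHz, 6.8 kHz, 7.3 kHz, 8.6 kHz} → 5.

5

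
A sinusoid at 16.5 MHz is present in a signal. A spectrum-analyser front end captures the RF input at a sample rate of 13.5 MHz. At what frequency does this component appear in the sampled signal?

3 MHz

16.5 MHz mod fs = 3 MHz.
3 MHz ≤ fs/2 = 6.75 MHz, appears at 3 MHz.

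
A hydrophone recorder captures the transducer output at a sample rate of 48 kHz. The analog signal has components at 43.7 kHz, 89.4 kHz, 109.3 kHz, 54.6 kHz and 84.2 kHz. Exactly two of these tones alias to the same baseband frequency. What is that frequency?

fs/2 = 24 kHz.
43.7 kHz > fs/2 = 24 kHz, folds to fs − 43.7 kHz = 4.3 kHz.
89.4 kHz mod fs = 41.4 kHz.
41.4 kHz > fs/2 = 24 kHz, folds to fs − 41.4 kHz = 6.6 kHz.
109.3 kHz mod fs = 13.3 kHz.
13.3 kHz ≤ fs/2 = 24 kHz, appears at 13.3 kHz.
54.6 kHz mod fs = 6.6 kHz.
6.6 kHz ≤ fs/2 = 24 kHz, appears at 6.6 kHz.
84.2 kHz mod fs = 36.2 kHz.
36.2 kHz > fs/2 = 24 kHz, folds to fs − 36.2 kHz = 11.8 kHz.
54.6 kHz and 89.4 kHz both map to 6.6 kHz.

6.6 kHz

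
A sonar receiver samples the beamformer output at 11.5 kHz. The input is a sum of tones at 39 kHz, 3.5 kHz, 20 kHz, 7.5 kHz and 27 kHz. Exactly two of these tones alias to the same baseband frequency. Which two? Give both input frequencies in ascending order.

fs/2 = 5.75 kHz.
39 kHz mod fs = 4.5 kHz.
4.5 kHz ≤ fs/2 = 5.75 kHz, appears at 4.5 kHz.
3.5 kHz ≤ fs/2 = 5.75 kHz, passes unchanged.
20 kHz mod fs = 8.5 kHz.
8.5 kHz > fs/2 = 5.75 kHz, folds to fs − 8.5 kHz = 3 kHz.
7.5 kHz > fs/2 = 5.75 kHz, folds to fs − 7.5 kHz = 4 kHz.
27 kHz mod fs = 4 kHz.
4 kHz ≤ fs/2 = 5.75 kHz, appears at 4 kHz.
7.5 kHz and 27 kHz both map to 4 kHz.

7.5 kHz, 27 kHz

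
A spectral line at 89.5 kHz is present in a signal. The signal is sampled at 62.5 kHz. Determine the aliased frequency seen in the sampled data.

27 kHz

89.5 kHz mod fs = 27 kHz.
27 kHz ≤ fs/2 = 31.25 kHz, appears at 27 kHz.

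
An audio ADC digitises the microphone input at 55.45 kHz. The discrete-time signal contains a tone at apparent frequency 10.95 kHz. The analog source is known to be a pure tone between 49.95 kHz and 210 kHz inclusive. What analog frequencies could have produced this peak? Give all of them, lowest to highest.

Frequencies that alias to 10.95 kHz are k·fs ± 10.95 kHz for integer k ≥ 0.
k=0: 10.95 kHz.
k=1: 44.5 kHz, 66.4 kHz.
k=2: 99.95 kHz, 121.85 kHz.
k=3: 155.4 kHz, 177.3 kHz.
k=4: 210.85 kHz, 232.75 kHz.
Within [49.95 kHz, 210 kHz]: 66.4 kHz, 99.95 kHz, 121.85 kHz, 155.4 kHz, 177.3 kHz.

66.4 kHz, 99.95 kHz, 121.85 kHz, 155.4 kHz, 177.3 kHz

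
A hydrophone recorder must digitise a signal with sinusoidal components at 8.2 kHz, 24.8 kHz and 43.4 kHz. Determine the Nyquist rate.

86.8 kHz

Highest-frequency component: 43.4 kHz.
Nyquist rate = 2 × 43.4 kHz = 86.8 kHz.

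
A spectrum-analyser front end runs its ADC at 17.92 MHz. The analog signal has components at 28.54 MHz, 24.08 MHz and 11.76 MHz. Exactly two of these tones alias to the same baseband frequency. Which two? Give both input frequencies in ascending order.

11.76 MHz, 24.08 MHz

fs/2 = 8.96 MHz.
28.54 MHz mod fs = 10.62 MHz.
10.62 MHz > fs/2 = 8.96 MHz, folds to fs − 10.62 MHz = 7.3 MHz.
24.08 MHz mod fs = 6.16 MHz.
6.16 MHz ≤ fs/2 = 8.96 MHz, appears at 6.16 MHz.
11.76 MHz > fs/2 = 8.96 MHz, folds to fs − 11.76 MHz = 6.16 MHz.
11.76 MHz and 24.08 MHz both map to 6.16 MHz.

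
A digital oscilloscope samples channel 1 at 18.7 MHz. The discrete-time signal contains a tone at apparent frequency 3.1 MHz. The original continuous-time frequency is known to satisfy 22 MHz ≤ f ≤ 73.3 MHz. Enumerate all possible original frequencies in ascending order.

Frequencies that alias to 3.1 MHz are k·fs ± 3.1 MHz for integer k ≥ 0.
k=0: 3.1 MHz.
k=1: 15.6 MHz, 21.8 MHz.
k=2: 34.3 MHz, 40.5 MHz.
k=3: 53 MHz, 59.2 MHz.
k=4: 71.7 MHz, 77.9 MHz.
k=5: 90.4 MHz, 96.6 MHz.
Within [22 MHz, 73.3 MHz]: 34.3 MHz, 40.5 MHz, 53 MHz, 59.2 MHz, 71.7 MHz.

34.3 MHz, 40.5 MHz, 53 MHz, 59.2 MHz, 71.7 MHz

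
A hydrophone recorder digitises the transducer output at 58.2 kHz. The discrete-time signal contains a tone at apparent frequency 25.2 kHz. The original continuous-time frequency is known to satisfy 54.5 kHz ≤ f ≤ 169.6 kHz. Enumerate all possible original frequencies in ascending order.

Frequencies that alias to 25.2 kHz are k·fs ± 25.2 kHz for integer k ≥ 0.
k=0: 25.2 kHz.
k=1: 33 kHz, 83.4 kHz.
k=2: 91.2 kHz, 141.6 kHz.
k=3: 149.4 kHz, 199.8 kHz.
k=4: 207.6 kHz, 258 kHz.
Within [54.5 kHz, 169.6 kHz]: 83.4 kHz, 91.2 kHz, 141.6 kHz, 149.4 kHz.

83.4 kHz, 91.2 kHz, 141.6 kHz, 149.4 kHz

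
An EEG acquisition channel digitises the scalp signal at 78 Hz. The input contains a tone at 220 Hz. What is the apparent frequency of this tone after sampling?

220 Hz mod fs = 64 Hz.
64 Hz > fs/2 = 39 Hz, folds to fs − 64 Hz = 14 Hz.

14 Hz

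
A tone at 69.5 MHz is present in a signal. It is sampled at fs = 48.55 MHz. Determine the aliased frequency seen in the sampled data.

20.95 MHz

69.5 MHz mod fs = 20.95 MHz.
20.95 MHz ≤ fs/2 = 24.275 MHz, appears at 20.95 MHz.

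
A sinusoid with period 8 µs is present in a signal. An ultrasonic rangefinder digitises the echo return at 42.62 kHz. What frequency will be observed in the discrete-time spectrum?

T = 8 µs → f = 1/T = 125 kHz.
125 kHz mod fs = 39.76 kHz.
39.76 kHz > fs/2 = 21.31 kHz, folds to fs − 39.76 kHz = 2.86 kHz.

2.86 kHz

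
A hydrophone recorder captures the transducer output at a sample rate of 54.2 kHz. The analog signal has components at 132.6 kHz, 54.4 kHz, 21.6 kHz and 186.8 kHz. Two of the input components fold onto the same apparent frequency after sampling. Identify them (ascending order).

132.6 kHz, 186.8 kHz

fs/2 = 27.1 kHz.
132.6 kHz mod fs = 24.2 kHz.
24.2 kHz ≤ fs/2 = 27.1 kHz, appears at 24.2 kHz.
54.4 kHz mod fs = 0.2 kHz.
0.2 kHz ≤ fs/2 = 27.1 kHz, appears at 0.2 kHz.
21.6 kHz ≤ fs/2 = 27.1 kHz, passes unchanged.
186.8 kHz mod fs = 24.2 kHz.
24.2 kHz ≤ fs/2 = 27.1 kHz, appears at 24.2 kHz.
132.6 kHz and 186.8 kHz both map to 24.2 kHz.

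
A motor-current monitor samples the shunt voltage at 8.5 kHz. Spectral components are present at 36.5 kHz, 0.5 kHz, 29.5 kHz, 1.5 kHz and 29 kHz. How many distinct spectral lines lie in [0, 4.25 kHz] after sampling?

fs/2 = 4.25 kHz.
36.5 kHz mod fs = 2.5 kHz.
2.5 kHz ≤ fs/2 = 4.25 kHz, appears at 2.5 kHz.
0.5 kHz ≤ fs/2 = 4.25 kHz, passes unchanged.
29.5 kHz mod fs = 4 kHz.
4 kHz ≤ fs/2 = 4.25 kHz, appears at 4 kHz.
1.5 kHz ≤ fs/2 = 4.25 kHz, passes unchanged.
29 kHz mod fs = 3.5 kHz.
3.5 kHz ≤ fs/2 = 4.25 kHz, appears at 3.5 kHz.
Distinct values: {0.5 kHz, 1.5 kHz, 2.5 kHz, 3.5 kHz, 4 kHz} → 5.

5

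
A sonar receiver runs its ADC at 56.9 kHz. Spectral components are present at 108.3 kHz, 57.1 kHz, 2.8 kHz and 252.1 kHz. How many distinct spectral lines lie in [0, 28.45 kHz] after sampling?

fs/2 = 28.45 kHz.
108.3 kHz mod fs = 51.4 kHz.
51.4 kHz > fs/2 = 28.45 kHz, folds to fs − 51.4 kHz = 5.5 kHz.
57.1 kHz mod fs = 0.2 kHz.
0.2 kHz ≤ fs/2 = 28.45 kHz, appears at 0.2 kHz.
2.8 kHz ≤ fs/2 = 28.45 kHz, passes unchanged.
252.1 kHz mod fs = 24.5 kHz.
24.5 kHz ≤ fs/2 = 28.45 kHz, appears at 24.5 kHz.
Distinct values: {0.2 kHz, 2.8 kHz, 5.5 kHz, 24.5 kHz} → 4.

4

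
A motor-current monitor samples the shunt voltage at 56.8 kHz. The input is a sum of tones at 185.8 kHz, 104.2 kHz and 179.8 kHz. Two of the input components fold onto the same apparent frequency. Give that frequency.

9.4 kHz

fs/2 = 28.4 kHz.
185.8 kHz mod fs = 15.4 kHz.
15.4 kHz ≤ fs/2 = 28.4 kHz, appears at 15.4 kHz.
104.2 kHz mod fs = 47.4 kHz.
47.4 kHz > fs/2 = 28.4 kHz, folds to fs − 47.4 kHz = 9.4 kHz.
179.8 kHz mod fs = 9.4 kHz.
9.4 kHz ≤ fs/2 = 28.4 kHz, appears at 9.4 kHz.
104.2 kHz and 179.8 kHz both map to 9.4 kHz.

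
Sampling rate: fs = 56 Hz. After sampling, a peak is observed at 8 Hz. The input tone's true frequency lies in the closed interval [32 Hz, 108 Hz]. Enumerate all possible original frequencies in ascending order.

48 Hz, 64 Hz, 104 Hz

Frequencies that alias to 8 Hz are k·fs ± 8 Hz for integer k ≥ 0.
k=0: 8 Hz.
k=1: 48 Hz, 64 Hz.
k=2: 104 Hz, 120 Hz.
k=3: 160 Hz, 176 Hz.
Within [32 Hz, 108 Hz]: 48 Hz, 64 Hz, 104 Hz.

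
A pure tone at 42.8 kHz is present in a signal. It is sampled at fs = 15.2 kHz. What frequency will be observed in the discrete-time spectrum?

42.8 kHz mod fs = 12.4 kHz.
12.4 kHz > fs/2 = 7.6 kHz, folds to fs − 12.4 kHz = 2.8 kHz.

2.8 kHz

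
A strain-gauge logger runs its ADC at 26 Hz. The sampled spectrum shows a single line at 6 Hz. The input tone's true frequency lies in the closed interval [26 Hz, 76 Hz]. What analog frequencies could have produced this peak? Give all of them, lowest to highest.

32 Hz, 46 Hz, 58 Hz, 72 Hz

Frequencies that alias to 6 Hz are k·fs ± 6 Hz for integer k ≥ 0.
k=0: 6 Hz.
k=1: 20 Hz, 32 Hz.
k=2: 46 Hz, 58 Hz.
k=3: 72 Hz, 84 Hz.
k=4: 98 Hz, 110 Hz.
Within [26 Hz, 76 Hz]: 32 Hz, 46 Hz, 58 Hz, 72 Hz.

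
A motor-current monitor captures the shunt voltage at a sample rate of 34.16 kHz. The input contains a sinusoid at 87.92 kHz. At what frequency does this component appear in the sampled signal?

14.56 kHz

87.92 kHz mod fs = 19.6 kHz.
19.6 kHz > fs/2 = 17.08 kHz, folds to fs − 19.6 kHz = 14.56 kHz.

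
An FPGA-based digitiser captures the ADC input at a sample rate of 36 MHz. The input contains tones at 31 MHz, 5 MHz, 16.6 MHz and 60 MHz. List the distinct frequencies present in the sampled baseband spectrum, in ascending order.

fs/2 = 18 MHz.
31 MHz > fs/2 = 18 MHz, folds to fs − 31 MHz = 5 MHz.
5 MHz ≤ fs/2 = 18 MHz, passes unchanged.
16.6 MHz ≤ fs/2 = 18 MHz, passes unchanged.
60 MHz mod fs = 24 MHz.
24 MHz > fs/2 = 18 MHz, folds to fs − 24 MHz = 12 MHz.
Distinct values: {5 MHz, 12 MHz, 16.6 MHz}.

5 MHz, 12 MHz, 16.6 MHz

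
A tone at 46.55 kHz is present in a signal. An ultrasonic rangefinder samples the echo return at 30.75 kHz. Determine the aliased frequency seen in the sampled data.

46.55 kHz mod fs = 15.8 kHz.
15.8 kHz > fs/2 = 15.375 kHz, folds to fs − 15.8 kHz = 14.95 kHz.

14.95 kHz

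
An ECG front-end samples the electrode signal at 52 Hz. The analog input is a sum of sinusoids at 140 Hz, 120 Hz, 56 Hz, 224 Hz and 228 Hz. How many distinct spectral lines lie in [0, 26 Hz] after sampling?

3

fs/2 = 26 Hz.
140 Hz mod fs = 36 Hz.
36 Hz > fs/2 = 26 Hz, folds to fs − 36 Hz = 16 Hz.
120 Hz mod fs = 16 Hz.
16 Hz ≤ fs/2 = 26 Hz, appears at 16 Hz.
56 Hz mod fs = 4 Hz.
4 Hz ≤ fs/2 = 26 Hz, appears at 4 Hz.
224 Hz mod fs = 16 Hz.
16 Hz ≤ fs/2 = 26 Hz, appears at 16 Hz.
228 Hz mod fs = 20 Hz.
20 Hz ≤ fs/2 = 26 Hz, appears at 20 Hz.
Distinct values: {4 Hz, 16 Hz, 20 Hz} → 3.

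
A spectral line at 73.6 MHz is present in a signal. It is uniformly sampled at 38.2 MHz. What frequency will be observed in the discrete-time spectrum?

2.8 MHz

73.6 MHz mod fs = 35.4 MHz.
35.4 MHz > fs/2 = 19.1 MHz, folds to fs − 35.4 MHz = 2.8 MHz.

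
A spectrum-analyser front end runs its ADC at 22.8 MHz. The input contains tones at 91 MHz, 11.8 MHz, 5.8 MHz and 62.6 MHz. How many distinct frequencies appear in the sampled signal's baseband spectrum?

fs/2 = 11.4 MHz.
91 MHz mod fs = 22.6 MHz.
22.6 MHz > fs/2 = 11.4 MHz, folds to fs − 22.6 MHz = 0.2 MHz.
11.8 MHz > fs/2 = 11.4 MHz, folds to fs − 11.8 MHz = 11 MHz.
5.8 MHz ≤ fs/2 = 11.4 MHz, passes unchanged.
62.6 MHz mod fs = 17 MHz.
17 MHz > fs/2 = 11.4 MHz, folds to fs − 17 MHz = 5.8 MHz.
Distinct values: {0.2 MHz, 5.8 MHz, 11 MHz} → 3.

3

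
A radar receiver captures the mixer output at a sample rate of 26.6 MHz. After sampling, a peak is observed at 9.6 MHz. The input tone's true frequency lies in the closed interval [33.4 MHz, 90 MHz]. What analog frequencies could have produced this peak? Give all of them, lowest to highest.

Frequencies that alias to 9.6 MHz are k·fs ± 9.6 MHz for integer k ≥ 0.
k=0: 9.6 MHz.
k=1: 17 MHz, 36.2 MHz.
k=2: 43.6 MHz, 62.8 MHz.
k=3: 70.2 MHz, 89.4 MHz.
k=4: 96.8 MHz, 116 MHz.
Within [33.4 MHz, 90 MHz]: 36.2 MHz, 43.6 MHz, 62.8 MHz, 70.2 MHz, 89.4 MHz.

36.2 MHz, 43.6 MHz, 62.8 MHz, 70.2 MHz, 89.4 MHz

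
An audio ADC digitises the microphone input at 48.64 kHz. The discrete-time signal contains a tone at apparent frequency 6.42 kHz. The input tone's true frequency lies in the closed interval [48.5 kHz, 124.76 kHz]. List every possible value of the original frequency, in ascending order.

Frequencies that alias to 6.42 kHz are k·fs ± 6.42 kHz for integer k ≥ 0.
k=0: 6.42 kHz.
k=1: 42.22 kHz, 55.06 kHz.
k=2: 90.86 kHz, 103.7 kHz.
k=3: 139.5 kHz, 152.34 kHz.
Within [48.5 kHz, 124.76 kHz]: 55.06 kHz, 90.86 kHz, 103.7 kHz.

55.06 kHz, 90.86 kHz, 103.7 kHz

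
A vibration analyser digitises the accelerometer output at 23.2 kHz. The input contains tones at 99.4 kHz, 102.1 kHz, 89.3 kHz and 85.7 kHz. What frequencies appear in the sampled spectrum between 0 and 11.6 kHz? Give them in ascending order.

fs/2 = 11.6 kHz.
99.4 kHz mod fs = 6.6 kHz.
6.6 kHz ≤ fs/2 = 11.6 kHz, appears at 6.6 kHz.
102.1 kHz mod fs = 9.3 kHz.
9.3 kHz ≤ fs/2 = 11.6 kHz, appears at 9.3 kHz.
89.3 kHz mod fs = 19.7 kHz.
19.7 kHz > fs/2 = 11.6 kHz, folds to fs − 19.7 kHz = 3.5 kHz.
85.7 kHz mod fs = 16.1 kHz.
16.1 kHz > fs/2 = 11.6 kHz, folds to fs − 16.1 kHz = 7.1 kHz.
Distinct values: {3.5 kHz, 6.6 kHz, 7.1 kHz, 9.3 kHz}.

3.5 kHz, 6.6 kHz, 7.1 kHz, 9.3 kHz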